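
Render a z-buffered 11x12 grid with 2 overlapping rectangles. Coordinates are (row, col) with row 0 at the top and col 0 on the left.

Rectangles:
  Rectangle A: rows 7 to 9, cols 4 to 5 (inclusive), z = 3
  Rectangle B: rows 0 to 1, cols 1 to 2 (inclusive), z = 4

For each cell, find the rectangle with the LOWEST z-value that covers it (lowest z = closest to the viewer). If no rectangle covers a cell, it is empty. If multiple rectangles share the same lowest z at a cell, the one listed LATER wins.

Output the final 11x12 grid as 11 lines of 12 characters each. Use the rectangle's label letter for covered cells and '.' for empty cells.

.BB.........
.BB.........
............
............
............
............
............
....AA......
....AA......
....AA......
............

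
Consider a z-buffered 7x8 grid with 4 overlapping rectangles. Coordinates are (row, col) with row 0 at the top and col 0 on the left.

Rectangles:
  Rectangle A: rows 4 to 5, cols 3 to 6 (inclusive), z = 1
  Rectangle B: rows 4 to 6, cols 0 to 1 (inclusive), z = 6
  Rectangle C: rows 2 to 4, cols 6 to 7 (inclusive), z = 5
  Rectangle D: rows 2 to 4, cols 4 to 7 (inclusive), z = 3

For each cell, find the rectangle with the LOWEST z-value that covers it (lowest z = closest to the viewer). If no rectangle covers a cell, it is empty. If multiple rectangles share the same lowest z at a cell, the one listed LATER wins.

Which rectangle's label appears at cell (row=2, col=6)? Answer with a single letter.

Answer: D

Derivation:
Check cell (2,6):
  A: rows 4-5 cols 3-6 -> outside (row miss)
  B: rows 4-6 cols 0-1 -> outside (row miss)
  C: rows 2-4 cols 6-7 z=5 -> covers; best now C (z=5)
  D: rows 2-4 cols 4-7 z=3 -> covers; best now D (z=3)
Winner: D at z=3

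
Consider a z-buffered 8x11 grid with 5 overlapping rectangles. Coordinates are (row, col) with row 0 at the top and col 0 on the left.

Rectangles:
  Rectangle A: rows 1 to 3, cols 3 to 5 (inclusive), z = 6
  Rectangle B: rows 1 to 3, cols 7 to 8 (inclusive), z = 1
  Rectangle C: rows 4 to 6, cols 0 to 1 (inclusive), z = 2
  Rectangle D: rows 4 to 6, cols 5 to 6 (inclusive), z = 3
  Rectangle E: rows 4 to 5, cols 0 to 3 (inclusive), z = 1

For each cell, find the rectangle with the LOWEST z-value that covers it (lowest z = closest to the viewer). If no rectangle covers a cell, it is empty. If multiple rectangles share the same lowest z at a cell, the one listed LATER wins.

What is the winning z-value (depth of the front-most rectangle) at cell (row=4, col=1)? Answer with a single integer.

Answer: 1

Derivation:
Check cell (4,1):
  A: rows 1-3 cols 3-5 -> outside (row miss)
  B: rows 1-3 cols 7-8 -> outside (row miss)
  C: rows 4-6 cols 0-1 z=2 -> covers; best now C (z=2)
  D: rows 4-6 cols 5-6 -> outside (col miss)
  E: rows 4-5 cols 0-3 z=1 -> covers; best now E (z=1)
Winner: E at z=1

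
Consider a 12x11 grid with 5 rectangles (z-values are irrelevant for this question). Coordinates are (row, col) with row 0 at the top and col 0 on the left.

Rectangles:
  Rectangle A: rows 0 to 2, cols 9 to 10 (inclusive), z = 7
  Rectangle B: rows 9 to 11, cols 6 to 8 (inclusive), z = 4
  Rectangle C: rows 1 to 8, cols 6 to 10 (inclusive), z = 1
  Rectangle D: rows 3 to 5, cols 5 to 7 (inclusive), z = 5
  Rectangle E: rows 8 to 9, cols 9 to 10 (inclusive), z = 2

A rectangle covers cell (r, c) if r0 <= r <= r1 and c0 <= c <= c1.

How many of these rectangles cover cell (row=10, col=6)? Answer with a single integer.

Answer: 1

Derivation:
Check cell (10,6):
  A: rows 0-2 cols 9-10 -> outside (row miss)
  B: rows 9-11 cols 6-8 -> covers
  C: rows 1-8 cols 6-10 -> outside (row miss)
  D: rows 3-5 cols 5-7 -> outside (row miss)
  E: rows 8-9 cols 9-10 -> outside (row miss)
Count covering = 1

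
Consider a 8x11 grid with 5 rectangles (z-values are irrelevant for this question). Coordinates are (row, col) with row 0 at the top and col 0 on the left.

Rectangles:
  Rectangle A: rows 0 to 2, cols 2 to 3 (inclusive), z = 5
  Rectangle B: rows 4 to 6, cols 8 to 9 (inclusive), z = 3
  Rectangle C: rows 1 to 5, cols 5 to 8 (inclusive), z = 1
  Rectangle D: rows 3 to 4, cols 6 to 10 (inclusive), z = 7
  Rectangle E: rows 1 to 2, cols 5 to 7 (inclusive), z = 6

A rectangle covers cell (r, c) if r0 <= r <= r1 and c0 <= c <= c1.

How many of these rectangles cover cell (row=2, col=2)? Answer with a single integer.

Answer: 1

Derivation:
Check cell (2,2):
  A: rows 0-2 cols 2-3 -> covers
  B: rows 4-6 cols 8-9 -> outside (row miss)
  C: rows 1-5 cols 5-8 -> outside (col miss)
  D: rows 3-4 cols 6-10 -> outside (row miss)
  E: rows 1-2 cols 5-7 -> outside (col miss)
Count covering = 1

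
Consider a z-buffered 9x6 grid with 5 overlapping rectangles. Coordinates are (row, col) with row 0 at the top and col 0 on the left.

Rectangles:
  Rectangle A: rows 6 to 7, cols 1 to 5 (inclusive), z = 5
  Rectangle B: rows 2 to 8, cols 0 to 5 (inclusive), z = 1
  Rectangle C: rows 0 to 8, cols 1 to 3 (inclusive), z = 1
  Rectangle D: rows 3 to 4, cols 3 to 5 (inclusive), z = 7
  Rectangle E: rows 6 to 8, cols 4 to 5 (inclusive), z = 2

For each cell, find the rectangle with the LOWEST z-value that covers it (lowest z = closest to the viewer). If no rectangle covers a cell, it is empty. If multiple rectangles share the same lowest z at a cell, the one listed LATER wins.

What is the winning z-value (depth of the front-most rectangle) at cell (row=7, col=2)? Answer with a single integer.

Check cell (7,2):
  A: rows 6-7 cols 1-5 z=5 -> covers; best now A (z=5)
  B: rows 2-8 cols 0-5 z=1 -> covers; best now B (z=1)
  C: rows 0-8 cols 1-3 z=1 -> covers; best now C (z=1)
  D: rows 3-4 cols 3-5 -> outside (row miss)
  E: rows 6-8 cols 4-5 -> outside (col miss)
Winner: C at z=1

Answer: 1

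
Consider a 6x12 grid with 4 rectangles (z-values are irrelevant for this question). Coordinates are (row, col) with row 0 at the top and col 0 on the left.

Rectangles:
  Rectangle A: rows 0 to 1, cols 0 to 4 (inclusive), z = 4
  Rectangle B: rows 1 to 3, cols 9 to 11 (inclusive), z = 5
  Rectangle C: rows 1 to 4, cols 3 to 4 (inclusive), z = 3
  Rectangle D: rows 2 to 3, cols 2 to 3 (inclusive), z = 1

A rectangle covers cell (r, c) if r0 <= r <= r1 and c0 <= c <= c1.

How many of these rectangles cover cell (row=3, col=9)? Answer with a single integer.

Check cell (3,9):
  A: rows 0-1 cols 0-4 -> outside (row miss)
  B: rows 1-3 cols 9-11 -> covers
  C: rows 1-4 cols 3-4 -> outside (col miss)
  D: rows 2-3 cols 2-3 -> outside (col miss)
Count covering = 1

Answer: 1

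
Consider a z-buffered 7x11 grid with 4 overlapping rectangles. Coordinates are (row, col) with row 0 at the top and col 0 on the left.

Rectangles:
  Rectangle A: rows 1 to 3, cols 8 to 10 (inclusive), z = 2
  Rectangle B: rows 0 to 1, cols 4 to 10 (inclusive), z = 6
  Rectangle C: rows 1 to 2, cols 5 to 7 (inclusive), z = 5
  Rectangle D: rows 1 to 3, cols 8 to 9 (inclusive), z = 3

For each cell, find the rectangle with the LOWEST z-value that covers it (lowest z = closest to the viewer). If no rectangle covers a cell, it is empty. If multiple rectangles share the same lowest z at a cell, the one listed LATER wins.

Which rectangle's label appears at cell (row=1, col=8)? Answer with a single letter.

Answer: A

Derivation:
Check cell (1,8):
  A: rows 1-3 cols 8-10 z=2 -> covers; best now A (z=2)
  B: rows 0-1 cols 4-10 z=6 -> covers; best now A (z=2)
  C: rows 1-2 cols 5-7 -> outside (col miss)
  D: rows 1-3 cols 8-9 z=3 -> covers; best now A (z=2)
Winner: A at z=2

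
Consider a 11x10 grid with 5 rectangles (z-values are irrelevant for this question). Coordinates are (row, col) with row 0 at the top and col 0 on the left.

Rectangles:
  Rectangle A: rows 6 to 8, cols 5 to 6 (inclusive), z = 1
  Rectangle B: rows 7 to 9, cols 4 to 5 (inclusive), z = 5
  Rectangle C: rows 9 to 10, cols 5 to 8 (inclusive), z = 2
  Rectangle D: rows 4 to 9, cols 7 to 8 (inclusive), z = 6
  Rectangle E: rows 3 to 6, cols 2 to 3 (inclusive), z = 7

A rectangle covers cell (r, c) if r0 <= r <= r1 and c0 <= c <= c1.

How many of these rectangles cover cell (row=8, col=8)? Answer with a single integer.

Answer: 1

Derivation:
Check cell (8,8):
  A: rows 6-8 cols 5-6 -> outside (col miss)
  B: rows 7-9 cols 4-5 -> outside (col miss)
  C: rows 9-10 cols 5-8 -> outside (row miss)
  D: rows 4-9 cols 7-8 -> covers
  E: rows 3-6 cols 2-3 -> outside (row miss)
Count covering = 1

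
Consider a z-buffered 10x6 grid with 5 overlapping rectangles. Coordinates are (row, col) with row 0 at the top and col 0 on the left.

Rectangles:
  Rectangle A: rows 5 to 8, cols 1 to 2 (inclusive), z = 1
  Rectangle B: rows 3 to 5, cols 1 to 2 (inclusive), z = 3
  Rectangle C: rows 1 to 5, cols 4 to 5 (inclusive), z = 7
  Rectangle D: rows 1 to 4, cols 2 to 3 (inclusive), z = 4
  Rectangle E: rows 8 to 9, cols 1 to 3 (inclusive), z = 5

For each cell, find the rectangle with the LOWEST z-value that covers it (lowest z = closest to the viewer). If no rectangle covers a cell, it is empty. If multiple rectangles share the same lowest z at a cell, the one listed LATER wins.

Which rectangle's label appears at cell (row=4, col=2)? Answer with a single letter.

Check cell (4,2):
  A: rows 5-8 cols 1-2 -> outside (row miss)
  B: rows 3-5 cols 1-2 z=3 -> covers; best now B (z=3)
  C: rows 1-5 cols 4-5 -> outside (col miss)
  D: rows 1-4 cols 2-3 z=4 -> covers; best now B (z=3)
  E: rows 8-9 cols 1-3 -> outside (row miss)
Winner: B at z=3

Answer: B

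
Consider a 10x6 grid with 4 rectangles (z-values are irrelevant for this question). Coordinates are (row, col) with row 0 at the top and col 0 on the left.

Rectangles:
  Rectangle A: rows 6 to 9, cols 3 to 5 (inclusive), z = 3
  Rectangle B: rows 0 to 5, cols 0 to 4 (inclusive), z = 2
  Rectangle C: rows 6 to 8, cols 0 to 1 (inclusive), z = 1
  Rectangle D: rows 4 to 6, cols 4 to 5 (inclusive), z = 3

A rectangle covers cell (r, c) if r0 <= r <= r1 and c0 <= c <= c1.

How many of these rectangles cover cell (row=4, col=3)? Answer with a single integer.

Check cell (4,3):
  A: rows 6-9 cols 3-5 -> outside (row miss)
  B: rows 0-5 cols 0-4 -> covers
  C: rows 6-8 cols 0-1 -> outside (row miss)
  D: rows 4-6 cols 4-5 -> outside (col miss)
Count covering = 1

Answer: 1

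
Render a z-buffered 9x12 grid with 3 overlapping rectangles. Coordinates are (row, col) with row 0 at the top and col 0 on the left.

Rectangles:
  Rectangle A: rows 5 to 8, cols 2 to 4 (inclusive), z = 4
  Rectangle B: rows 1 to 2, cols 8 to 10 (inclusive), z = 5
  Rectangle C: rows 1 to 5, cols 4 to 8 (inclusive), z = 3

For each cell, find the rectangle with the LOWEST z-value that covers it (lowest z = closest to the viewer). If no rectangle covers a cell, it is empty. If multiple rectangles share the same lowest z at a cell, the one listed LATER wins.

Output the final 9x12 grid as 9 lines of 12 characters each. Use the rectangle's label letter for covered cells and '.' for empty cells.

............
....CCCCCBB.
....CCCCCBB.
....CCCCC...
....CCCCC...
..AACCCCC...
..AAA.......
..AAA.......
..AAA.......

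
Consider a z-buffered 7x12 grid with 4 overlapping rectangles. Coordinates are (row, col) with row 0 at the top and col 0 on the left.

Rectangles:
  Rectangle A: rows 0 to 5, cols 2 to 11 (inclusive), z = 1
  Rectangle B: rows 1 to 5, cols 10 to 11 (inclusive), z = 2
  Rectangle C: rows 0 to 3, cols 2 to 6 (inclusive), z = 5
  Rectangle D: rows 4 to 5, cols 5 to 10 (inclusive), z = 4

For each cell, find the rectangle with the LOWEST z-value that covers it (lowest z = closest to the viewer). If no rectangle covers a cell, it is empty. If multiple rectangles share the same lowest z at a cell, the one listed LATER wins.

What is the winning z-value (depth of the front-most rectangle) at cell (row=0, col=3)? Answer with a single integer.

Check cell (0,3):
  A: rows 0-5 cols 2-11 z=1 -> covers; best now A (z=1)
  B: rows 1-5 cols 10-11 -> outside (row miss)
  C: rows 0-3 cols 2-6 z=5 -> covers; best now A (z=1)
  D: rows 4-5 cols 5-10 -> outside (row miss)
Winner: A at z=1

Answer: 1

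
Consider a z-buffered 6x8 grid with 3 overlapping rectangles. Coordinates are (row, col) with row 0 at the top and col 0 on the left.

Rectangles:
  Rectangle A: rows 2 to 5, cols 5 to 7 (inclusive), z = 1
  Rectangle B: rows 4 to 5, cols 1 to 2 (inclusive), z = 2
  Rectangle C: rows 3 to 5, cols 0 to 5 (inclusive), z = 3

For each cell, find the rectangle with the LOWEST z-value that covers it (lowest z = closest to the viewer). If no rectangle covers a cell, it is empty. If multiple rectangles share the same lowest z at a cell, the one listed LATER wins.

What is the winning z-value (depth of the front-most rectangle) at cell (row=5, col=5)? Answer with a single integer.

Answer: 1

Derivation:
Check cell (5,5):
  A: rows 2-5 cols 5-7 z=1 -> covers; best now A (z=1)
  B: rows 4-5 cols 1-2 -> outside (col miss)
  C: rows 3-5 cols 0-5 z=3 -> covers; best now A (z=1)
Winner: A at z=1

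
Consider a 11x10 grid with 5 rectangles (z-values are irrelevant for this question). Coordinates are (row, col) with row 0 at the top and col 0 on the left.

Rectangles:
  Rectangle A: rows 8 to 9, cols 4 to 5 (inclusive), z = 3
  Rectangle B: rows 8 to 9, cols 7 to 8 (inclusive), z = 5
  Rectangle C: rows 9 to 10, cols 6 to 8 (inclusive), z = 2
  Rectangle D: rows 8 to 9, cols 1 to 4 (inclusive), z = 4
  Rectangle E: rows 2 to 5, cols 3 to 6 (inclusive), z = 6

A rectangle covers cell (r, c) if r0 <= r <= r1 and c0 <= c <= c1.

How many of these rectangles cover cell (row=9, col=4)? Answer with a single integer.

Check cell (9,4):
  A: rows 8-9 cols 4-5 -> covers
  B: rows 8-9 cols 7-8 -> outside (col miss)
  C: rows 9-10 cols 6-8 -> outside (col miss)
  D: rows 8-9 cols 1-4 -> covers
  E: rows 2-5 cols 3-6 -> outside (row miss)
Count covering = 2

Answer: 2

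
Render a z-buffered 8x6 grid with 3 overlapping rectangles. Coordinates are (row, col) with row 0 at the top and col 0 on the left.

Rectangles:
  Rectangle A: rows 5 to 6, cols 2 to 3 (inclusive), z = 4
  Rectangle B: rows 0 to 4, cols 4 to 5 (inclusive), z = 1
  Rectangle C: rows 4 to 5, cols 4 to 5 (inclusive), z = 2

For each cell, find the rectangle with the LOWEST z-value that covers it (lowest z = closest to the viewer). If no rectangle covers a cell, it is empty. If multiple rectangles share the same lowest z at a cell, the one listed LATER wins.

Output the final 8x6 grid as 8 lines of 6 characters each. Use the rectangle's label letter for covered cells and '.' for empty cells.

....BB
....BB
....BB
....BB
....BB
..AACC
..AA..
......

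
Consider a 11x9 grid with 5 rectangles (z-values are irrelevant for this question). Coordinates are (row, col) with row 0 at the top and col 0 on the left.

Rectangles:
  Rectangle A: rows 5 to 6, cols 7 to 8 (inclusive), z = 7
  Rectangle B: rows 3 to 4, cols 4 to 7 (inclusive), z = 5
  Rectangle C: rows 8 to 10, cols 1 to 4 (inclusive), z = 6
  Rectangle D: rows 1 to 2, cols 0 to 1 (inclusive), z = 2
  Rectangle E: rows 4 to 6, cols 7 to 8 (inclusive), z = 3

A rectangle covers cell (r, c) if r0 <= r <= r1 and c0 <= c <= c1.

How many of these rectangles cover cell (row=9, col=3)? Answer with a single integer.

Check cell (9,3):
  A: rows 5-6 cols 7-8 -> outside (row miss)
  B: rows 3-4 cols 4-7 -> outside (row miss)
  C: rows 8-10 cols 1-4 -> covers
  D: rows 1-2 cols 0-1 -> outside (row miss)
  E: rows 4-6 cols 7-8 -> outside (row miss)
Count covering = 1

Answer: 1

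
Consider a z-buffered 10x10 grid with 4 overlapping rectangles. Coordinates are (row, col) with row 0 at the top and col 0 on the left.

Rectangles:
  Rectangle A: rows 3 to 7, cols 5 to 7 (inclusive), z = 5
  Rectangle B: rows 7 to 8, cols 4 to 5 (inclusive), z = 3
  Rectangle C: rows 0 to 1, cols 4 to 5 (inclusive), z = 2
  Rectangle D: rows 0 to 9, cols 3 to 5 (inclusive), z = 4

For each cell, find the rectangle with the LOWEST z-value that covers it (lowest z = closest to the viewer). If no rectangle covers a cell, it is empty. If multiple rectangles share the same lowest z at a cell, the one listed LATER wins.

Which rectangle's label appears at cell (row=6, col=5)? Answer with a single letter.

Check cell (6,5):
  A: rows 3-7 cols 5-7 z=5 -> covers; best now A (z=5)
  B: rows 7-8 cols 4-5 -> outside (row miss)
  C: rows 0-1 cols 4-5 -> outside (row miss)
  D: rows 0-9 cols 3-5 z=4 -> covers; best now D (z=4)
Winner: D at z=4

Answer: D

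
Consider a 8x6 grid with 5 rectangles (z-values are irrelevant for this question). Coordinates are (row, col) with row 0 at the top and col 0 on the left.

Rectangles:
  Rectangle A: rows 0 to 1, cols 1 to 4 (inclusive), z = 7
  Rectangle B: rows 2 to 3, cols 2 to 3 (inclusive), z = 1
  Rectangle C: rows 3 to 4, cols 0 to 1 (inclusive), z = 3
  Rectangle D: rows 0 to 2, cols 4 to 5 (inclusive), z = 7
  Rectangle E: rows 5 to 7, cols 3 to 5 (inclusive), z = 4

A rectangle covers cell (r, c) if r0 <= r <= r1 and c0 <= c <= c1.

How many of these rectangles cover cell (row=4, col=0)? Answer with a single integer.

Check cell (4,0):
  A: rows 0-1 cols 1-4 -> outside (row miss)
  B: rows 2-3 cols 2-3 -> outside (row miss)
  C: rows 3-4 cols 0-1 -> covers
  D: rows 0-2 cols 4-5 -> outside (row miss)
  E: rows 5-7 cols 3-5 -> outside (row miss)
Count covering = 1

Answer: 1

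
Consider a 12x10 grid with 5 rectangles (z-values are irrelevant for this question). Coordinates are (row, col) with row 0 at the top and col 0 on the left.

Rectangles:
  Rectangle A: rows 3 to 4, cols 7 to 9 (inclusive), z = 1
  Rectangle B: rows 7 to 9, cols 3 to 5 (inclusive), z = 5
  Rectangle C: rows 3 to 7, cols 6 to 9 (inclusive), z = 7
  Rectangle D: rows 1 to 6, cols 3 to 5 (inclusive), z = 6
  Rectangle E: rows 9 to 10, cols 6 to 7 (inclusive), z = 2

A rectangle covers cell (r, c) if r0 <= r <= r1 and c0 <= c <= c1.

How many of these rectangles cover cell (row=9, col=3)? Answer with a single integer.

Check cell (9,3):
  A: rows 3-4 cols 7-9 -> outside (row miss)
  B: rows 7-9 cols 3-5 -> covers
  C: rows 3-7 cols 6-9 -> outside (row miss)
  D: rows 1-6 cols 3-5 -> outside (row miss)
  E: rows 9-10 cols 6-7 -> outside (col miss)
Count covering = 1

Answer: 1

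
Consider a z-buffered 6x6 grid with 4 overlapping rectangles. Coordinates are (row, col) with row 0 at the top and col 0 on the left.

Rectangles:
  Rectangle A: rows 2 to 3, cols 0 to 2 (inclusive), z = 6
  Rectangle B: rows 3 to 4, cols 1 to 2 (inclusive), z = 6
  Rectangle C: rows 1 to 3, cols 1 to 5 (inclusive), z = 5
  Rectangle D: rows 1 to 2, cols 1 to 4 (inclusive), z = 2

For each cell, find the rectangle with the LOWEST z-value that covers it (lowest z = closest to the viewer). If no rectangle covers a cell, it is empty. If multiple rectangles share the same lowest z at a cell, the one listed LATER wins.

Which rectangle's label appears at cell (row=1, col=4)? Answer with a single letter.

Check cell (1,4):
  A: rows 2-3 cols 0-2 -> outside (row miss)
  B: rows 3-4 cols 1-2 -> outside (row miss)
  C: rows 1-3 cols 1-5 z=5 -> covers; best now C (z=5)
  D: rows 1-2 cols 1-4 z=2 -> covers; best now D (z=2)
Winner: D at z=2

Answer: D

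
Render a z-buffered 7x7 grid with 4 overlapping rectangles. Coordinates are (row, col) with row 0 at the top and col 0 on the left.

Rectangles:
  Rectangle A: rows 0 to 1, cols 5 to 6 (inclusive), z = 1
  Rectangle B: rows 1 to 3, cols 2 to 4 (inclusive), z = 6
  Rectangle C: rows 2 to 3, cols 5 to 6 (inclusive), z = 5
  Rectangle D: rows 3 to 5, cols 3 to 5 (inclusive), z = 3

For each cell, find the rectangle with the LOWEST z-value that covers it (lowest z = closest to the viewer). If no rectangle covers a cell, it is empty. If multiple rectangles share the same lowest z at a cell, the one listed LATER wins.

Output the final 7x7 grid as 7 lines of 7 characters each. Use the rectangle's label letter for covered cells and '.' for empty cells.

.....AA
..BBBAA
..BBBCC
..BDDDC
...DDD.
...DDD.
.......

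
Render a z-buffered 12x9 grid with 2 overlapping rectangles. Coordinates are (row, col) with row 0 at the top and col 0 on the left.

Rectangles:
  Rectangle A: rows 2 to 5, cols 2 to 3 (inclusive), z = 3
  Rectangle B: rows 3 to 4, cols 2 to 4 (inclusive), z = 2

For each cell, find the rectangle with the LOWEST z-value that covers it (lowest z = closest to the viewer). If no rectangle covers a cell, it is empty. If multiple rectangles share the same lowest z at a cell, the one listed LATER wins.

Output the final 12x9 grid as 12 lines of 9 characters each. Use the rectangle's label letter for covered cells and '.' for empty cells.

.........
.........
..AA.....
..BBB....
..BBB....
..AA.....
.........
.........
.........
.........
.........
.........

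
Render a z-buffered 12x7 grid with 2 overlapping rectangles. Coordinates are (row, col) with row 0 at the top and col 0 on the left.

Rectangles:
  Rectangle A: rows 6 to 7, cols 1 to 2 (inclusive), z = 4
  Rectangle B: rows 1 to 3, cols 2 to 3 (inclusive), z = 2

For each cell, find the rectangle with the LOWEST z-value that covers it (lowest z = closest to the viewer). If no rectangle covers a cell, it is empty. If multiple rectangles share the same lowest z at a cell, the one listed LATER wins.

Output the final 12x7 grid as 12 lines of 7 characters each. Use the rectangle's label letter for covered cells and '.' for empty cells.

.......
..BB...
..BB...
..BB...
.......
.......
.AA....
.AA....
.......
.......
.......
.......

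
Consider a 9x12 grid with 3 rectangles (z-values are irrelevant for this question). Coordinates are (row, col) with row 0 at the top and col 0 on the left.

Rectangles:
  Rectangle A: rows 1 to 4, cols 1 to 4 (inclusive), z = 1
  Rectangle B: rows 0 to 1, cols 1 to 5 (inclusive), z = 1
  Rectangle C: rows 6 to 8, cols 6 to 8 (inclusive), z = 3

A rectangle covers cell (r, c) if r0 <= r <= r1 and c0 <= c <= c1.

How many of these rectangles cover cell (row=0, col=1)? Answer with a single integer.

Check cell (0,1):
  A: rows 1-4 cols 1-4 -> outside (row miss)
  B: rows 0-1 cols 1-5 -> covers
  C: rows 6-8 cols 6-8 -> outside (row miss)
Count covering = 1

Answer: 1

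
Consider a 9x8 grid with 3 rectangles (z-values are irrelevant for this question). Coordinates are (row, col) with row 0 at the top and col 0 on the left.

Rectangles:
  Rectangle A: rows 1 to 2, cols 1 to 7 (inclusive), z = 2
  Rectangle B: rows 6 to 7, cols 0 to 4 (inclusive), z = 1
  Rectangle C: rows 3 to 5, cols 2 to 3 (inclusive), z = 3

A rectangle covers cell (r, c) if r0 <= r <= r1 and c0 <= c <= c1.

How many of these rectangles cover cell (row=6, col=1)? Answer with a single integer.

Answer: 1

Derivation:
Check cell (6,1):
  A: rows 1-2 cols 1-7 -> outside (row miss)
  B: rows 6-7 cols 0-4 -> covers
  C: rows 3-5 cols 2-3 -> outside (row miss)
Count covering = 1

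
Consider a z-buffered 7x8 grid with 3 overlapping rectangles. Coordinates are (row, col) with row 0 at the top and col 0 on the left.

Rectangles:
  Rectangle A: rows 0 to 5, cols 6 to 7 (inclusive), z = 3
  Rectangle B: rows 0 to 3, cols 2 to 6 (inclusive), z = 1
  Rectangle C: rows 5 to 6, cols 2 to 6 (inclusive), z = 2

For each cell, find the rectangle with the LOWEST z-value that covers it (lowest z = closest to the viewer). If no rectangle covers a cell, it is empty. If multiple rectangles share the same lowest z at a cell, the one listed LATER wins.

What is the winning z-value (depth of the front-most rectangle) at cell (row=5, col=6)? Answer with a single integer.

Answer: 2

Derivation:
Check cell (5,6):
  A: rows 0-5 cols 6-7 z=3 -> covers; best now A (z=3)
  B: rows 0-3 cols 2-6 -> outside (row miss)
  C: rows 5-6 cols 2-6 z=2 -> covers; best now C (z=2)
Winner: C at z=2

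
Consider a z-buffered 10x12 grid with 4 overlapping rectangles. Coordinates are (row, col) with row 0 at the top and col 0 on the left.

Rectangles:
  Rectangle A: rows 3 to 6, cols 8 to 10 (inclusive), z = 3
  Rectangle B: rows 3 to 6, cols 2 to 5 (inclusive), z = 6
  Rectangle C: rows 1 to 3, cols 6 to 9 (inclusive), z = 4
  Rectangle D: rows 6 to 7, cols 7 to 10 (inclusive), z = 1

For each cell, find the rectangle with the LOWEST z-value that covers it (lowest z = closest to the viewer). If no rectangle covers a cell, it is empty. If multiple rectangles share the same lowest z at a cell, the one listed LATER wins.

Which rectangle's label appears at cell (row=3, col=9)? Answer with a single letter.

Answer: A

Derivation:
Check cell (3,9):
  A: rows 3-6 cols 8-10 z=3 -> covers; best now A (z=3)
  B: rows 3-6 cols 2-5 -> outside (col miss)
  C: rows 1-3 cols 6-9 z=4 -> covers; best now A (z=3)
  D: rows 6-7 cols 7-10 -> outside (row miss)
Winner: A at z=3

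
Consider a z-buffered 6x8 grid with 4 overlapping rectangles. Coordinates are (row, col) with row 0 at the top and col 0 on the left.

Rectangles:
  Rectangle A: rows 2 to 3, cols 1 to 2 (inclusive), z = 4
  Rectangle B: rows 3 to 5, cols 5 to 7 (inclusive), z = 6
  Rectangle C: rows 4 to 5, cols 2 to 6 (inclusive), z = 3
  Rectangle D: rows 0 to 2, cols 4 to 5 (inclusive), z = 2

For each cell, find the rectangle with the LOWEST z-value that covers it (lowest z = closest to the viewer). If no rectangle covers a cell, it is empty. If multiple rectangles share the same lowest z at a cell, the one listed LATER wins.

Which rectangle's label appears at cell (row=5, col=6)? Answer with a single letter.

Answer: C

Derivation:
Check cell (5,6):
  A: rows 2-3 cols 1-2 -> outside (row miss)
  B: rows 3-5 cols 5-7 z=6 -> covers; best now B (z=6)
  C: rows 4-5 cols 2-6 z=3 -> covers; best now C (z=3)
  D: rows 0-2 cols 4-5 -> outside (row miss)
Winner: C at z=3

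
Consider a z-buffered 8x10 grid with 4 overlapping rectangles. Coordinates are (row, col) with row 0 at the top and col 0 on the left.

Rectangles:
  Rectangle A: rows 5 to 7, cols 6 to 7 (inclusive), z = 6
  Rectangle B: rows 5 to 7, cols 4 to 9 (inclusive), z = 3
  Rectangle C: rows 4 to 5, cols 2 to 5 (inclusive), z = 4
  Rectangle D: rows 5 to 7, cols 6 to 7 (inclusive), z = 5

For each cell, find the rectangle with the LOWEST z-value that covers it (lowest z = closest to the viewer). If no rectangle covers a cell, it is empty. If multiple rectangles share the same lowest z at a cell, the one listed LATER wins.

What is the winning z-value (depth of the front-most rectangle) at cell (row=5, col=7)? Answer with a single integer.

Answer: 3

Derivation:
Check cell (5,7):
  A: rows 5-7 cols 6-7 z=6 -> covers; best now A (z=6)
  B: rows 5-7 cols 4-9 z=3 -> covers; best now B (z=3)
  C: rows 4-5 cols 2-5 -> outside (col miss)
  D: rows 5-7 cols 6-7 z=5 -> covers; best now B (z=3)
Winner: B at z=3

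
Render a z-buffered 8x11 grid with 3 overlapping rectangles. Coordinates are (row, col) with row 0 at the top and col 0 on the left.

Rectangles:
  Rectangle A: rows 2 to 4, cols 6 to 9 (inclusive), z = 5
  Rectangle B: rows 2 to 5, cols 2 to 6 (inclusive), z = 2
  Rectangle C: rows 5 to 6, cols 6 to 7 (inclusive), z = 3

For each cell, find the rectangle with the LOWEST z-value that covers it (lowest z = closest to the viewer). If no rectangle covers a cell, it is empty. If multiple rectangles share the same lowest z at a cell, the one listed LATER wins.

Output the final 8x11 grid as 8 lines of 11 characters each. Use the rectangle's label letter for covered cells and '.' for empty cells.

...........
...........
..BBBBBAAA.
..BBBBBAAA.
..BBBBBAAA.
..BBBBBC...
......CC...
...........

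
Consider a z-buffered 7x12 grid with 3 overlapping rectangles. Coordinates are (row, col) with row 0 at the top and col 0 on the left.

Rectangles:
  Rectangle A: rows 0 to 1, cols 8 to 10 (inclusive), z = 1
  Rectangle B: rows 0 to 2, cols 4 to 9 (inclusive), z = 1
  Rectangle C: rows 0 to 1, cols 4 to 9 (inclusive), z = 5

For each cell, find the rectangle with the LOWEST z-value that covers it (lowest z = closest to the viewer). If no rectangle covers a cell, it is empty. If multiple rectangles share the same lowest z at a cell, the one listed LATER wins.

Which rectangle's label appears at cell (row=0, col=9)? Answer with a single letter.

Answer: B

Derivation:
Check cell (0,9):
  A: rows 0-1 cols 8-10 z=1 -> covers; best now A (z=1)
  B: rows 0-2 cols 4-9 z=1 -> covers; best now B (z=1)
  C: rows 0-1 cols 4-9 z=5 -> covers; best now B (z=1)
Winner: B at z=1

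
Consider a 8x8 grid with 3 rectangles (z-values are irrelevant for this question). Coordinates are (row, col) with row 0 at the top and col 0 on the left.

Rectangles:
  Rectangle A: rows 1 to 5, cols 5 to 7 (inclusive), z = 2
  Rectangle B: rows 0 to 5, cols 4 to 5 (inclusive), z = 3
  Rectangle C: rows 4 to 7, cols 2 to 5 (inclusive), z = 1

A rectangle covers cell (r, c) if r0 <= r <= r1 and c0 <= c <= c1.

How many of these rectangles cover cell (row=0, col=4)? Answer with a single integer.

Check cell (0,4):
  A: rows 1-5 cols 5-7 -> outside (row miss)
  B: rows 0-5 cols 4-5 -> covers
  C: rows 4-7 cols 2-5 -> outside (row miss)
Count covering = 1

Answer: 1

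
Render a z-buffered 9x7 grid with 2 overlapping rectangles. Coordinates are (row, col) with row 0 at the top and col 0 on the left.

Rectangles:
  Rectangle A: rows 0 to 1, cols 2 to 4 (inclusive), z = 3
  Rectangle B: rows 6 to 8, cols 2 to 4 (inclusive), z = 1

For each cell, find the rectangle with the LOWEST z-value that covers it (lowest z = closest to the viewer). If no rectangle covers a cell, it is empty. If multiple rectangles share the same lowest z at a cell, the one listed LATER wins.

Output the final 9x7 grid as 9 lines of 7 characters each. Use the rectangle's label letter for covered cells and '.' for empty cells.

..AAA..
..AAA..
.......
.......
.......
.......
..BBB..
..BBB..
..BBB..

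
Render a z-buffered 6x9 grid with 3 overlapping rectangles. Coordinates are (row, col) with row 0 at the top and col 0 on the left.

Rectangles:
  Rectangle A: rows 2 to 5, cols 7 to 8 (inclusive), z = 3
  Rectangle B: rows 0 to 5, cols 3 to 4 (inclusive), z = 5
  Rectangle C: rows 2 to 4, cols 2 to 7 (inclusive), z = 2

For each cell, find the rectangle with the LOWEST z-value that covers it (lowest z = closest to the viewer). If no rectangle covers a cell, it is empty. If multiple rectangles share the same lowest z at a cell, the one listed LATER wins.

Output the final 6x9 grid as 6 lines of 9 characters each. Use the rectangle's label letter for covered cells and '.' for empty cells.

...BB....
...BB....
..CCCCCCA
..CCCCCCA
..CCCCCCA
...BB..AA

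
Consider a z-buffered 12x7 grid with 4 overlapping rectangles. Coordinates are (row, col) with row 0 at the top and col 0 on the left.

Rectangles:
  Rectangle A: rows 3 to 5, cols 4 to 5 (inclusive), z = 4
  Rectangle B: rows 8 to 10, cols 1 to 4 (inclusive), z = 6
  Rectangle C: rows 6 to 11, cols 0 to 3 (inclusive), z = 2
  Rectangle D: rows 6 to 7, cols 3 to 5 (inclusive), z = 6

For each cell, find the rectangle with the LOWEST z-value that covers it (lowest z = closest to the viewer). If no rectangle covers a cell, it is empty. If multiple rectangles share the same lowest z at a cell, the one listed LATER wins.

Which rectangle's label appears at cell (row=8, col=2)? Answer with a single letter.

Check cell (8,2):
  A: rows 3-5 cols 4-5 -> outside (row miss)
  B: rows 8-10 cols 1-4 z=6 -> covers; best now B (z=6)
  C: rows 6-11 cols 0-3 z=2 -> covers; best now C (z=2)
  D: rows 6-7 cols 3-5 -> outside (row miss)
Winner: C at z=2

Answer: C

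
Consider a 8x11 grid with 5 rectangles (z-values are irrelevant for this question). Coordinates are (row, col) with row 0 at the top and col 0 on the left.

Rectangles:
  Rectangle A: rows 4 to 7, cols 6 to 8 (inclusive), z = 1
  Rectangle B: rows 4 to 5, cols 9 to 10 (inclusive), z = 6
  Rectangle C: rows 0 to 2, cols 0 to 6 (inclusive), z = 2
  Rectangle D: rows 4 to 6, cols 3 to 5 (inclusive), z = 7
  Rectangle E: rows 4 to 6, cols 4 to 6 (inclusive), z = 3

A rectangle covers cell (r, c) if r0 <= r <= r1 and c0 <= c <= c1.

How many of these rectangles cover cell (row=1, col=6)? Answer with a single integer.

Check cell (1,6):
  A: rows 4-7 cols 6-8 -> outside (row miss)
  B: rows 4-5 cols 9-10 -> outside (row miss)
  C: rows 0-2 cols 0-6 -> covers
  D: rows 4-6 cols 3-5 -> outside (row miss)
  E: rows 4-6 cols 4-6 -> outside (row miss)
Count covering = 1

Answer: 1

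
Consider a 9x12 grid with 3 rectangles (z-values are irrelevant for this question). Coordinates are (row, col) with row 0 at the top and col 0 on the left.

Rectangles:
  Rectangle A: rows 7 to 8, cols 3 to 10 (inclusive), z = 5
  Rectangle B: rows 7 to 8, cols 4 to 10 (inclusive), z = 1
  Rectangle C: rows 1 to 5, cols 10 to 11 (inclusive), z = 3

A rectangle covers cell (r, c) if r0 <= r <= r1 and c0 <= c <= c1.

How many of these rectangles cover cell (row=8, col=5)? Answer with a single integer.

Check cell (8,5):
  A: rows 7-8 cols 3-10 -> covers
  B: rows 7-8 cols 4-10 -> covers
  C: rows 1-5 cols 10-11 -> outside (row miss)
Count covering = 2

Answer: 2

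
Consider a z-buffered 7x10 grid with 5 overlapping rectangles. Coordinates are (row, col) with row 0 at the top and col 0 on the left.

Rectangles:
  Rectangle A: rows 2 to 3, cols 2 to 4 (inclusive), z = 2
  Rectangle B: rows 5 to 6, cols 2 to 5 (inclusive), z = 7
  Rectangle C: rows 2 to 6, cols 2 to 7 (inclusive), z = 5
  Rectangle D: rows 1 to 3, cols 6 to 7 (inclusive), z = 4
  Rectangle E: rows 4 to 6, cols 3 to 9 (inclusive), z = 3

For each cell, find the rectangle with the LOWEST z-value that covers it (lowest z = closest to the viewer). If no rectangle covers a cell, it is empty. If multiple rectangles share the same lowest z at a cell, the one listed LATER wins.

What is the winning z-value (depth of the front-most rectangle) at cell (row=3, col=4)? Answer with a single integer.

Answer: 2

Derivation:
Check cell (3,4):
  A: rows 2-3 cols 2-4 z=2 -> covers; best now A (z=2)
  B: rows 5-6 cols 2-5 -> outside (row miss)
  C: rows 2-6 cols 2-7 z=5 -> covers; best now A (z=2)
  D: rows 1-3 cols 6-7 -> outside (col miss)
  E: rows 4-6 cols 3-9 -> outside (row miss)
Winner: A at z=2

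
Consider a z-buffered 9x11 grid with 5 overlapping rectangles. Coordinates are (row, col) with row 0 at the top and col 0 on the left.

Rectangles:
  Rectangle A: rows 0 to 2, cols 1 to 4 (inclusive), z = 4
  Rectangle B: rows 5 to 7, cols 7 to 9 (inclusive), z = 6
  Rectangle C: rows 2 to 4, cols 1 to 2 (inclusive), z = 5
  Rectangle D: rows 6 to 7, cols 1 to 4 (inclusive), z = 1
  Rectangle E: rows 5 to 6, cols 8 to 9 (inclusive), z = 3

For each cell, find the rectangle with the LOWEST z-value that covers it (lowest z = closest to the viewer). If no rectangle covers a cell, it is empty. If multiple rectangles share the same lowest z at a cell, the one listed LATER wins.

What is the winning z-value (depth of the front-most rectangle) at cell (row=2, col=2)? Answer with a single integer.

Check cell (2,2):
  A: rows 0-2 cols 1-4 z=4 -> covers; best now A (z=4)
  B: rows 5-7 cols 7-9 -> outside (row miss)
  C: rows 2-4 cols 1-2 z=5 -> covers; best now A (z=4)
  D: rows 6-7 cols 1-4 -> outside (row miss)
  E: rows 5-6 cols 8-9 -> outside (row miss)
Winner: A at z=4

Answer: 4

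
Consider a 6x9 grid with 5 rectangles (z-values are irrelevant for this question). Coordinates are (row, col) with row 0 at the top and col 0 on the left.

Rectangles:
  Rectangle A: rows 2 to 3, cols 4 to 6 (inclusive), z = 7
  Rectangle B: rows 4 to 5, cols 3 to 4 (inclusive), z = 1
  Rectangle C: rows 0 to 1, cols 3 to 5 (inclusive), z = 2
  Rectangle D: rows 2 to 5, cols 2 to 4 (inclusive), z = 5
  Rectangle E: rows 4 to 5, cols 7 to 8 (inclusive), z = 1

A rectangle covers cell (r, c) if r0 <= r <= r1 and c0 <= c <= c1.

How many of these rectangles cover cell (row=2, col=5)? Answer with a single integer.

Check cell (2,5):
  A: rows 2-3 cols 4-6 -> covers
  B: rows 4-5 cols 3-4 -> outside (row miss)
  C: rows 0-1 cols 3-5 -> outside (row miss)
  D: rows 2-5 cols 2-4 -> outside (col miss)
  E: rows 4-5 cols 7-8 -> outside (row miss)
Count covering = 1

Answer: 1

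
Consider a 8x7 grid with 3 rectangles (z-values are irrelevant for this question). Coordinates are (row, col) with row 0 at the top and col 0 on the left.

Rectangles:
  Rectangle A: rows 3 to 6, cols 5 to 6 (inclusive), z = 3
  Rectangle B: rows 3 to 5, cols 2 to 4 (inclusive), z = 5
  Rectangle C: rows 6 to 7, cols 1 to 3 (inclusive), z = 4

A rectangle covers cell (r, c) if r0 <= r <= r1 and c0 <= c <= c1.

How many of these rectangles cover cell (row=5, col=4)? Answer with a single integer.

Check cell (5,4):
  A: rows 3-6 cols 5-6 -> outside (col miss)
  B: rows 3-5 cols 2-4 -> covers
  C: rows 6-7 cols 1-3 -> outside (row miss)
Count covering = 1

Answer: 1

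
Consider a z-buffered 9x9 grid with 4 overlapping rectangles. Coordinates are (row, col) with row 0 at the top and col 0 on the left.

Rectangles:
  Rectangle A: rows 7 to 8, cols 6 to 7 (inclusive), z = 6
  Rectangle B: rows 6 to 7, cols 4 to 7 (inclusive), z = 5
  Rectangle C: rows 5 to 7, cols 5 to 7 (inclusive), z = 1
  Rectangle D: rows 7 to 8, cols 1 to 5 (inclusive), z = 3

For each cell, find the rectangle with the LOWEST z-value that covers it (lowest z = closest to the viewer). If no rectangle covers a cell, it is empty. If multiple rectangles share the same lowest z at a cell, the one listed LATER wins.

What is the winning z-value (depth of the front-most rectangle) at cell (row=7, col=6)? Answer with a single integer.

Answer: 1

Derivation:
Check cell (7,6):
  A: rows 7-8 cols 6-7 z=6 -> covers; best now A (z=6)
  B: rows 6-7 cols 4-7 z=5 -> covers; best now B (z=5)
  C: rows 5-7 cols 5-7 z=1 -> covers; best now C (z=1)
  D: rows 7-8 cols 1-5 -> outside (col miss)
Winner: C at z=1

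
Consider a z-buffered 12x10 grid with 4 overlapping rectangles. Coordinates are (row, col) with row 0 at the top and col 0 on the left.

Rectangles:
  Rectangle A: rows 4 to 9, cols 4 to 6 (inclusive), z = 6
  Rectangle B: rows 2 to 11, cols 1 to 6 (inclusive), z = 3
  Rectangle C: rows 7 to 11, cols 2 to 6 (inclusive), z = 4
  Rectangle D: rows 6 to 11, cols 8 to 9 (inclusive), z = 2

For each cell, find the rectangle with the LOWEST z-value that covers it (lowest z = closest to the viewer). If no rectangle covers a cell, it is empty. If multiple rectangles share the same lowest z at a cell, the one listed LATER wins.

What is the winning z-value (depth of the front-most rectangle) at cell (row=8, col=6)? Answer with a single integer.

Check cell (8,6):
  A: rows 4-9 cols 4-6 z=6 -> covers; best now A (z=6)
  B: rows 2-11 cols 1-6 z=3 -> covers; best now B (z=3)
  C: rows 7-11 cols 2-6 z=4 -> covers; best now B (z=3)
  D: rows 6-11 cols 8-9 -> outside (col miss)
Winner: B at z=3

Answer: 3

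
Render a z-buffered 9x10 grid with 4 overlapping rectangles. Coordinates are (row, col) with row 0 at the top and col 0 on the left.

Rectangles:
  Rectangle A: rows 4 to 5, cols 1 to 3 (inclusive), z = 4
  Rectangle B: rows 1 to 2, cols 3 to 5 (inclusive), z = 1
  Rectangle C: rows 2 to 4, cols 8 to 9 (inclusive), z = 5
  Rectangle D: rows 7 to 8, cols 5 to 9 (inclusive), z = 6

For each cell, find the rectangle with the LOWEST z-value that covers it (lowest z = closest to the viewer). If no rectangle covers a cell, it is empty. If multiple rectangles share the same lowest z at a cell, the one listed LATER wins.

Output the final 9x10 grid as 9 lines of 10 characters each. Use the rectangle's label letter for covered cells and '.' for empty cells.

..........
...BBB....
...BBB..CC
........CC
.AAA....CC
.AAA......
..........
.....DDDDD
.....DDDDD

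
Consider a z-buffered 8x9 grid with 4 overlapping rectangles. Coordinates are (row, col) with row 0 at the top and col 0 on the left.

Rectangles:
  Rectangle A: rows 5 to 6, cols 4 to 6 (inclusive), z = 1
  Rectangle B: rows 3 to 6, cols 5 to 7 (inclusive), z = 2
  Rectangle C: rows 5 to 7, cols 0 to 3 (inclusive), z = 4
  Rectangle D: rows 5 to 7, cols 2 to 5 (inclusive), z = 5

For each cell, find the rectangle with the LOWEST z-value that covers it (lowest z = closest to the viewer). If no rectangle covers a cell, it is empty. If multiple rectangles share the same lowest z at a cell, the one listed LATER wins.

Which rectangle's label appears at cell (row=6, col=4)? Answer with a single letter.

Check cell (6,4):
  A: rows 5-6 cols 4-6 z=1 -> covers; best now A (z=1)
  B: rows 3-6 cols 5-7 -> outside (col miss)
  C: rows 5-7 cols 0-3 -> outside (col miss)
  D: rows 5-7 cols 2-5 z=5 -> covers; best now A (z=1)
Winner: A at z=1

Answer: A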